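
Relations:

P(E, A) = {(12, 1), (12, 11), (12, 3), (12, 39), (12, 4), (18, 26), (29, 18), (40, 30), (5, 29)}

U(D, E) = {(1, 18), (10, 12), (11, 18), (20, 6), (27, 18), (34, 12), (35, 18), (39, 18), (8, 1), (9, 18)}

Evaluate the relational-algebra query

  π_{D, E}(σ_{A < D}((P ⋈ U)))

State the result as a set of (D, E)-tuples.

Joining P and U on E yields {(12, 1, 10), (12, 1, 34), (12, 11, 10), (12, 11, 34), (12, 3, 10), (12, 3, 34), (12, 39, 10), (12, 39, 34), (12, 4, 10), (12, 4, 34), (18, 26, 1), (18, 26, 11), (18, 26, 27), (18, 26, 35), (18, 26, 39), (18, 26, 9)}.
Apply σ_{A < D}; surviving tuples: {(12, 1, 10), (12, 1, 34), (12, 11, 34), (12, 3, 10), (12, 3, 34), (12, 4, 10), (12, 4, 34), (18, 26, 27), (18, 26, 35), (18, 26, 39)}
Projecting to D, E (5 duplicate(s) eliminated): {(10, 12), (27, 18), (34, 12), (35, 18), (39, 18)}

{(10, 12), (27, 18), (34, 12), (35, 18), (39, 18)}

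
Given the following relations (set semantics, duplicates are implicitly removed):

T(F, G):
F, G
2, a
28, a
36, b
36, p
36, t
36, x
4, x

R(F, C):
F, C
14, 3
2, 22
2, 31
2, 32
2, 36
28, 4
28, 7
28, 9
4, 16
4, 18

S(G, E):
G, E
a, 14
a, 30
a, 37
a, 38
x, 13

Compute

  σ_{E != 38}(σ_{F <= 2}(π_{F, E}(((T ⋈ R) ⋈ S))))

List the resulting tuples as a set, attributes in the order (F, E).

T ⋈ R (natural join on F): {(2, a, 22), (2, a, 31), (2, a, 32), (2, a, 36), (28, a, 4), (28, a, 7), (28, a, 9), (4, x, 16), (4, x, 18)}
(T ⋈ R) ⋈ S (natural join on G): {(2, a, 22, 14), (2, a, 22, 30), (2, a, 22, 37), (2, a, 22, 38), (2, a, 31, 14), (2, a, 31, 30), (2, a, 31, 37), (2, a, 31, 38), (2, a, 32, 14), (2, a, 32, 30), (2, a, 32, 37), (2, a, 32, 38), (2, a, 36, 14), (2, a, 36, 30), (2, a, 36, 37), (2, a, 36, 38), (28, a, 4, 14), (28, a, 4, 30), (28, a, 4, 37), (28, a, 4, 38), (28, a, 7, 14), (28, a, 7, 30), (28, a, 7, 37), (28, a, 7, 38), (28, a, 9, 14), (28, a, 9, 30), (28, a, 9, 37), (28, a, 9, 38), (4, x, 16, 13), (4, x, 18, 13)}
π[F, E]: project onto (F, E) (21 duplicate(s) eliminated) → {(2, 14), (2, 30), (2, 37), (2, 38), (28, 14), (28, 30), (28, 37), (28, 38), (4, 13)}
σ[F <= 2]: keep tuples satisfying F <= 2 → {(2, 14), (2, 30), (2, 37), (2, 38)}
σ[E != 38]: keep tuples satisfying E != 38 → {(2, 14), (2, 30), (2, 37)}

{(2, 14), (2, 30), (2, 37)}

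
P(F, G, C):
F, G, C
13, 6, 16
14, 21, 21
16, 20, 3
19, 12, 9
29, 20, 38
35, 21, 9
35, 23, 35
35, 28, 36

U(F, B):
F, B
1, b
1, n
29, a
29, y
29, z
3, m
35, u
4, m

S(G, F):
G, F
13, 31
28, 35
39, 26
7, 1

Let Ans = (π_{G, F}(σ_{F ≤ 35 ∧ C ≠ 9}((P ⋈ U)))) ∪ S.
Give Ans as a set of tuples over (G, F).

P ⋈ U (natural join on F): {(29, 20, 38, a), (29, 20, 38, y), (29, 20, 38, z), (35, 21, 9, u), (35, 23, 35, u), (35, 28, 36, u)}
Selection F ≤ 35 ∧ C ≠ 9: {(29, 20, 38, a), (29, 20, 38, y), (29, 20, 38, z), (35, 23, 35, u), (35, 28, 36, u)}
π[G, F]: project onto (G, F) (2 duplicate(s) eliminated) → {(20, 29), (23, 35), (28, 35)}
Set union of the two operands is {(13, 31), (20, 29), (23, 35), (28, 35), (39, 26), (7, 1)}.

{(13, 31), (20, 29), (23, 35), (28, 35), (39, 26), (7, 1)}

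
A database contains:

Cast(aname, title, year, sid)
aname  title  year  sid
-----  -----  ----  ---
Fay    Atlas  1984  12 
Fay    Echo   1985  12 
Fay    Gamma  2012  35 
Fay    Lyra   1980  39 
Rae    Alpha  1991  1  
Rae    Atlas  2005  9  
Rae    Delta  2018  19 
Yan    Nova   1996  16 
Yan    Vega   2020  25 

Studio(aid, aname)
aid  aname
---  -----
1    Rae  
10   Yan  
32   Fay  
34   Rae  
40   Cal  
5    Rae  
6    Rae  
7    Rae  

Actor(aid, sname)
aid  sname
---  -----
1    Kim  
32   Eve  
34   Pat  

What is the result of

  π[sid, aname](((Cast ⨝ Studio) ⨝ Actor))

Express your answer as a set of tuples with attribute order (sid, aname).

Joining Cast and Studio on aname yields {(Fay, Atlas, 1984, 12, 32), (Fay, Echo, 1985, 12, 32), (Fay, Gamma, 2012, 35, 32), (Fay, Lyra, 1980, 39, 32), (Rae, Alpha, 1991, 1, 1), (Rae, Alpha, 1991, 1, 34), (Rae, Alpha, 1991, 1, 5), (Rae, Alpha, 1991, 1, 6), (Rae, Alpha, 1991, 1, 7), (Rae, Atlas, 2005, 9, 1), (Rae, Atlas, 2005, 9, 34), (Rae, Atlas, 2005, 9, 5), (Rae, Atlas, 2005, 9, 6), (Rae, Atlas, 2005, 9, 7), (Rae, Delta, 2018, 19, 1), (Rae, Delta, 2018, 19, 34), (Rae, Delta, 2018, 19, 5), (Rae, Delta, 2018, 19, 6), (Rae, Delta, 2018, 19, 7), (Yan, Nova, 1996, 16, 10), (Yan, Vega, 2020, 25, 10)}.
Joining (Cast ⨝ Studio) and Actor on aid yields {(Fay, Atlas, 1984, 12, 32, Eve), (Fay, Echo, 1985, 12, 32, Eve), (Fay, Gamma, 2012, 35, 32, Eve), (Fay, Lyra, 1980, 39, 32, Eve), (Rae, Alpha, 1991, 1, 1, Kim), (Rae, Alpha, 1991, 1, 34, Pat), (Rae, Atlas, 2005, 9, 1, Kim), (Rae, Atlas, 2005, 9, 34, Pat), (Rae, Delta, 2018, 19, 1, Kim), (Rae, Delta, 2018, 19, 34, Pat)}.
Projecting to sid, aname (4 duplicate(s) eliminated): {(1, Rae), (12, Fay), (19, Rae), (35, Fay), (39, Fay), (9, Rae)}

{(1, Rae), (12, Fay), (19, Rae), (35, Fay), (39, Fay), (9, Rae)}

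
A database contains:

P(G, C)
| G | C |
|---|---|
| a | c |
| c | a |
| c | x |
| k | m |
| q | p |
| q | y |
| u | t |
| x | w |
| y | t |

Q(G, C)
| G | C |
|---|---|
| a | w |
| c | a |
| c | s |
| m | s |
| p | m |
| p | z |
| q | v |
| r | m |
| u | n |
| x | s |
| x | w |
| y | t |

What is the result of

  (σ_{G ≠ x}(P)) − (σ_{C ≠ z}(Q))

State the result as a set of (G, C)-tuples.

Filtering on G ≠ x leaves {(a, c), (c, a), (c, x), (k, m), (q, p), (q, y), (u, t), (y, t)}.
Filtering on C ≠ z leaves {(a, w), (c, a), (c, s), (m, s), (p, m), (q, v), (r, m), (u, n), (x, s), (x, w), (y, t)}.
Difference: {(a, c), (c, a), (c, x), (k, m), (q, p), (q, y), (u, t), (y, t)} with {(a, w), (c, a), (c, s), (m, s), (p, m), (q, v), (r, m), (u, n), (x, s), (x, w), (y, t)} → {(a, c), (c, x), (k, m), (q, p), (q, y), (u, t)}

{(a, c), (c, x), (k, m), (q, p), (q, y), (u, t)}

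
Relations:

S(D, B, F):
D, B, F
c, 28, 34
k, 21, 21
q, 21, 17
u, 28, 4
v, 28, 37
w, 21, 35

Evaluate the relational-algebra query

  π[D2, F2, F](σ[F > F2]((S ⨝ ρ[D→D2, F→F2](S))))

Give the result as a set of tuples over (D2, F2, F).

{(c, 34, 37), (k, 21, 35), (q, 17, 21), (q, 17, 35), (u, 4, 34), (u, 4, 37)}

ρ[D→D2, F→F2]: schema becomes (D2, B, F2); tuples unchanged.
Natural join on B: {(c, 28, 34, c, 34), (c, 28, 34, u, 4), (c, 28, 34, v, 37), (k, 21, 21, k, 21), (k, 21, 21, q, 17), (k, 21, 21, w, 35), (q, 21, 17, k, 21), (q, 21, 17, q, 17), (q, 21, 17, w, 35), (u, 28, 4, c, 34), (u, 28, 4, u, 4), (u, 28, 4, v, 37), (v, 28, 37, c, 34), (v, 28, 37, u, 4), (v, 28, 37, v, 37), (w, 21, 35, k, 21), (w, 21, 35, q, 17), (w, 21, 35, w, 35)}
Selection F > F2: {(c, 28, 34, u, 4), (k, 21, 21, q, 17), (v, 28, 37, c, 34), (v, 28, 37, u, 4), (w, 21, 35, k, 21), (w, 21, 35, q, 17)}
Keep only column(s) D2, F2, F: {(c, 34, 37), (k, 21, 35), (q, 17, 21), (q, 17, 35), (u, 4, 34), (u, 4, 37)}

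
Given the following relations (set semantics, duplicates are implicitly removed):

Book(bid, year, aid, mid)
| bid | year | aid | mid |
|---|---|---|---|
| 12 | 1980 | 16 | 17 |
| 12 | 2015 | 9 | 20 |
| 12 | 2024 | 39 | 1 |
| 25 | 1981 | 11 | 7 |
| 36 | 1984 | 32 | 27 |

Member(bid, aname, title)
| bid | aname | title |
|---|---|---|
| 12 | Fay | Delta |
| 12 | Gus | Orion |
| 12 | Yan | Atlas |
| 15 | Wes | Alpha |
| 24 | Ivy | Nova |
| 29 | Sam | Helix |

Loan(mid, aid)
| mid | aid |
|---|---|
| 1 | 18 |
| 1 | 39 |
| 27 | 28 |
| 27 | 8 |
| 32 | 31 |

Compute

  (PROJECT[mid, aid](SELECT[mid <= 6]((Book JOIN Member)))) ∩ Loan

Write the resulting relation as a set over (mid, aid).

{(1, 39)}

Natural join on bid: {(12, 1980, 16, 17, Fay, Delta), (12, 1980, 16, 17, Gus, Orion), (12, 1980, 16, 17, Yan, Atlas), (12, 2015, 9, 20, Fay, Delta), (12, 2015, 9, 20, Gus, Orion), (12, 2015, 9, 20, Yan, Atlas), (12, 2024, 39, 1, Fay, Delta), (12, 2024, 39, 1, Gus, Orion), (12, 2024, 39, 1, Yan, Atlas)}
σ[mid <= 6]: keep tuples satisfying mid <= 6 → {(12, 2024, 39, 1, Fay, Delta), (12, 2024, 39, 1, Gus, Orion), (12, 2024, 39, 1, Yan, Atlas)}
π[mid, aid]: project onto (mid, aid) (2 duplicate(s) eliminated) → {(1, 39)}
Taking the intersection: {(1, 39)}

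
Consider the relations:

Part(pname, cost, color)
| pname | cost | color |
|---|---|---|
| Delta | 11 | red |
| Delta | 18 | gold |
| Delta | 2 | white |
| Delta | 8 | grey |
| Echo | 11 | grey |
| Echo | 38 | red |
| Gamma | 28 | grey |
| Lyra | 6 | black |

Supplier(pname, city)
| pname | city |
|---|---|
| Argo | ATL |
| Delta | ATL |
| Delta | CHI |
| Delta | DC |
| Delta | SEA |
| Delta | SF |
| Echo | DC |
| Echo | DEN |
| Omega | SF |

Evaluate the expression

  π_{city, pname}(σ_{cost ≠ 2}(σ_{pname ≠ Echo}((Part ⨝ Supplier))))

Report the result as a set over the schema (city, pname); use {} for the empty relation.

Joining Part and Supplier on pname yields {(Delta, 11, red, ATL), (Delta, 11, red, CHI), (Delta, 11, red, DC), (Delta, 11, red, SEA), (Delta, 11, red, SF), (Delta, 18, gold, ATL), (Delta, 18, gold, CHI), (Delta, 18, gold, DC), (Delta, 18, gold, SEA), (Delta, 18, gold, SF), (Delta, 2, white, ATL), (Delta, 2, white, CHI), (Delta, 2, white, DC), (Delta, 2, white, SEA), (Delta, 2, white, SF), (Delta, 8, grey, ATL), (Delta, 8, grey, CHI), (Delta, 8, grey, DC), (Delta, 8, grey, SEA), (Delta, 8, grey, SF), (Echo, 11, grey, DC), (Echo, 11, grey, DEN), (Echo, 38, red, DC), (Echo, 38, red, DEN)}.
σ[pname ≠ Echo]: keep tuples satisfying pname ≠ Echo → {(Delta, 11, red, ATL), (Delta, 11, red, CHI), (Delta, 11, red, DC), (Delta, 11, red, SEA), (Delta, 11, red, SF), (Delta, 18, gold, ATL), (Delta, 18, gold, CHI), (Delta, 18, gold, DC), (Delta, 18, gold, SEA), (Delta, 18, gold, SF), (Delta, 2, white, ATL), (Delta, 2, white, CHI), (Delta, 2, white, DC), (Delta, 2, white, SEA), (Delta, 2, white, SF), (Delta, 8, grey, ATL), (Delta, 8, grey, CHI), (Delta, 8, grey, DC), (Delta, 8, grey, SEA), (Delta, 8, grey, SF)}
σ[cost ≠ 2]: keep tuples satisfying cost ≠ 2 → {(Delta, 11, red, ATL), (Delta, 11, red, CHI), (Delta, 11, red, DC), (Delta, 11, red, SEA), (Delta, 11, red, SF), (Delta, 18, gold, ATL), (Delta, 18, gold, CHI), (Delta, 18, gold, DC), (Delta, 18, gold, SEA), (Delta, 18, gold, SF), (Delta, 8, grey, ATL), (Delta, 8, grey, CHI), (Delta, 8, grey, DC), (Delta, 8, grey, SEA), (Delta, 8, grey, SF)}
π_{city, pname} gives {(ATL, Delta), (CHI, Delta), (DC, Delta), (SEA, Delta), (SF, Delta)} (10 duplicate(s) eliminated).

{(ATL, Delta), (CHI, Delta), (DC, Delta), (SEA, Delta), (SF, Delta)}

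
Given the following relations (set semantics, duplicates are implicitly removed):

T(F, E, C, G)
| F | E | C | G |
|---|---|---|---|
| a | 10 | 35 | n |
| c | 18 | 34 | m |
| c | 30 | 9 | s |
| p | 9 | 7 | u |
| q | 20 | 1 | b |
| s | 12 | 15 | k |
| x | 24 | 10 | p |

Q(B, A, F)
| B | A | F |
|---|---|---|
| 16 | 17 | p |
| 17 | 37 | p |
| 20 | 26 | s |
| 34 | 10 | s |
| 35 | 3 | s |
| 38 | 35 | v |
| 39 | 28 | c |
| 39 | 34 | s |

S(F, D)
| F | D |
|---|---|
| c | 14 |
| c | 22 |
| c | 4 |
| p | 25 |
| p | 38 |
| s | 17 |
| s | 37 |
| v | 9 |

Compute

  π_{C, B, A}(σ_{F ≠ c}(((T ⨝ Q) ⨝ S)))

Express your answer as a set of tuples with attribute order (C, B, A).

Natural join on F: {(c, 18, 34, m, 39, 28), (c, 30, 9, s, 39, 28), (p, 9, 7, u, 16, 17), (p, 9, 7, u, 17, 37), (s, 12, 15, k, 20, 26), (s, 12, 15, k, 34, 10), (s, 12, 15, k, 35, 3), (s, 12, 15, k, 39, 34)}
Natural join on F: {(c, 18, 34, m, 39, 28, 14), (c, 18, 34, m, 39, 28, 22), (c, 18, 34, m, 39, 28, 4), (c, 30, 9, s, 39, 28, 14), (c, 30, 9, s, 39, 28, 22), (c, 30, 9, s, 39, 28, 4), (p, 9, 7, u, 16, 17, 25), (p, 9, 7, u, 16, 17, 38), (p, 9, 7, u, 17, 37, 25), (p, 9, 7, u, 17, 37, 38), (s, 12, 15, k, 20, 26, 17), (s, 12, 15, k, 20, 26, 37), (s, 12, 15, k, 34, 10, 17), (s, 12, 15, k, 34, 10, 37), (s, 12, 15, k, 35, 3, 17), (s, 12, 15, k, 35, 3, 37), (s, 12, 15, k, 39, 34, 17), (s, 12, 15, k, 39, 34, 37)}
Selection F ≠ c: {(p, 9, 7, u, 16, 17, 25), (p, 9, 7, u, 16, 17, 38), (p, 9, 7, u, 17, 37, 25), (p, 9, 7, u, 17, 37, 38), (s, 12, 15, k, 20, 26, 17), (s, 12, 15, k, 20, 26, 37), (s, 12, 15, k, 34, 10, 17), (s, 12, 15, k, 34, 10, 37), (s, 12, 15, k, 35, 3, 17), (s, 12, 15, k, 35, 3, 37), (s, 12, 15, k, 39, 34, 17), (s, 12, 15, k, 39, 34, 37)}
π[C, B, A]: project onto (C, B, A) (6 duplicate(s) eliminated) → {(15, 20, 26), (15, 34, 10), (15, 35, 3), (15, 39, 34), (7, 16, 17), (7, 17, 37)}

{(15, 20, 26), (15, 34, 10), (15, 35, 3), (15, 39, 34), (7, 16, 17), (7, 17, 37)}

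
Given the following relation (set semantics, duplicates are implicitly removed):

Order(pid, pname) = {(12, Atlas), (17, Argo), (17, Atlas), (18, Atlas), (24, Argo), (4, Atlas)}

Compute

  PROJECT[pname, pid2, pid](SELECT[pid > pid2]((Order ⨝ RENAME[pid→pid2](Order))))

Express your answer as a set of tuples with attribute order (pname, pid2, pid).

ρ[pid→pid2]: schema becomes (pid2, pname); tuples unchanged.
Natural join on pname: {(12, Atlas, 12), (12, Atlas, 17), (12, Atlas, 18), (12, Atlas, 4), (17, Argo, 17), (17, Argo, 24), (17, Atlas, 12), (17, Atlas, 17), (17, Atlas, 18), (17, Atlas, 4), (18, Atlas, 12), (18, Atlas, 17), (18, Atlas, 18), (18, Atlas, 4), (24, Argo, 17), (24, Argo, 24), (4, Atlas, 12), (4, Atlas, 17), (4, Atlas, 18), (4, Atlas, 4)}
Apply σ_{pid > pid2}; surviving tuples: {(12, Atlas, 4), (17, Atlas, 12), (17, Atlas, 4), (18, Atlas, 12), (18, Atlas, 17), (18, Atlas, 4), (24, Argo, 17)}
Keep only column(s) pname, pid2, pid: {(Argo, 17, 24), (Atlas, 12, 17), (Atlas, 12, 18), (Atlas, 17, 18), (Atlas, 4, 12), (Atlas, 4, 17), (Atlas, 4, 18)}

{(Argo, 17, 24), (Atlas, 12, 17), (Atlas, 12, 18), (Atlas, 17, 18), (Atlas, 4, 12), (Atlas, 4, 17), (Atlas, 4, 18)}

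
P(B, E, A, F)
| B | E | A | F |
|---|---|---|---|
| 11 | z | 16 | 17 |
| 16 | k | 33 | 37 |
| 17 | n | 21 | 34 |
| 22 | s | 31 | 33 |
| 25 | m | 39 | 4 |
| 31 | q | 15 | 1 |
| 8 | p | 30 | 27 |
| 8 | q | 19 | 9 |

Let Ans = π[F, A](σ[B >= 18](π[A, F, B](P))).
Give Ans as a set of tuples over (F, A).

{(1, 15), (33, 31), (4, 39)}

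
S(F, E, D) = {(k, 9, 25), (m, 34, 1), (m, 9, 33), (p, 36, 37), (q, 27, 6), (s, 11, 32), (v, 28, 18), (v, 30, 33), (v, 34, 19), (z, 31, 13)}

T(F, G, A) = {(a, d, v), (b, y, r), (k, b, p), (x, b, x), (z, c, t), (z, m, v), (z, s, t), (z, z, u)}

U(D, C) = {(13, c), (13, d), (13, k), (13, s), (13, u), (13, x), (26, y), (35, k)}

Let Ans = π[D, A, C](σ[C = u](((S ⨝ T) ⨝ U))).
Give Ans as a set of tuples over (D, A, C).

Natural join on F: {(k, 9, 25, b, p), (z, 31, 13, c, t), (z, 31, 13, m, v), (z, 31, 13, s, t), (z, 31, 13, z, u)}
Natural join on D: {(z, 31, 13, c, t, c), (z, 31, 13, c, t, d), (z, 31, 13, c, t, k), (z, 31, 13, c, t, s), (z, 31, 13, c, t, u), (z, 31, 13, c, t, x), (z, 31, 13, m, v, c), (z, 31, 13, m, v, d), (z, 31, 13, m, v, k), (z, 31, 13, m, v, s), (z, 31, 13, m, v, u), (z, 31, 13, m, v, x), (z, 31, 13, s, t, c), (z, 31, 13, s, t, d), (z, 31, 13, s, t, k), (z, 31, 13, s, t, s), (z, 31, 13, s, t, u), (z, 31, 13, s, t, x), (z, 31, 13, z, u, c), (z, 31, 13, z, u, d), (z, 31, 13, z, u, k), (z, 31, 13, z, u, s), (z, 31, 13, z, u, u), (z, 31, 13, z, u, x)}
σ[C = u]: keep tuples satisfying C = u → {(z, 31, 13, c, t, u), (z, 31, 13, m, v, u), (z, 31, 13, s, t, u), (z, 31, 13, z, u, u)}
π[D, A, C]: project onto (D, A, C) (1 duplicate(s) eliminated) → {(13, t, u), (13, u, u), (13, v, u)}

{(13, t, u), (13, u, u), (13, v, u)}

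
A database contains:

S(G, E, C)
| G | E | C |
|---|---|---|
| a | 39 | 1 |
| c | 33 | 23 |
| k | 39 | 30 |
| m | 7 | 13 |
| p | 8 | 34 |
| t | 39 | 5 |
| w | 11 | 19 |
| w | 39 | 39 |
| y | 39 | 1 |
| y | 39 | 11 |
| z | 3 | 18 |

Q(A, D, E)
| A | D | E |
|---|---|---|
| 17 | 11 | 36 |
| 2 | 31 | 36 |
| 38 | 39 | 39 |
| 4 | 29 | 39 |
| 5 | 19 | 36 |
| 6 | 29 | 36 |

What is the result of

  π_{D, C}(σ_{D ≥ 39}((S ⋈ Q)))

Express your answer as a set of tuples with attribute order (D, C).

{(39, 1), (39, 11), (39, 30), (39, 39), (39, 5)}

Joining S and Q on E yields {(a, 39, 1, 38, 39), (a, 39, 1, 4, 29), (k, 39, 30, 38, 39), (k, 39, 30, 4, 29), (t, 39, 5, 38, 39), (t, 39, 5, 4, 29), (w, 39, 39, 38, 39), (w, 39, 39, 4, 29), (y, 39, 1, 38, 39), (y, 39, 1, 4, 29), (y, 39, 11, 38, 39), (y, 39, 11, 4, 29)}.
Selection D ≥ 39: {(a, 39, 1, 38, 39), (k, 39, 30, 38, 39), (t, 39, 5, 38, 39), (w, 39, 39, 38, 39), (y, 39, 1, 38, 39), (y, 39, 11, 38, 39)}
π_{D, C} gives {(39, 1), (39, 11), (39, 30), (39, 39), (39, 5)} (1 duplicate(s) eliminated).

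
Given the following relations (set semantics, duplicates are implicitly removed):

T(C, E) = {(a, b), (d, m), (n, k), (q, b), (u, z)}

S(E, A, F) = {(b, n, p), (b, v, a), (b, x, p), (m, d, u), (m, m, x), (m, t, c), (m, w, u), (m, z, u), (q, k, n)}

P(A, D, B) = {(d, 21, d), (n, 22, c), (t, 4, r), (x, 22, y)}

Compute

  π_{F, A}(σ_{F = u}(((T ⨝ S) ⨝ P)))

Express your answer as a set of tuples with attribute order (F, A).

{(u, d)}

Natural join on E: {(a, b, n, p), (a, b, v, a), (a, b, x, p), (d, m, d, u), (d, m, m, x), (d, m, t, c), (d, m, w, u), (d, m, z, u), (q, b, n, p), (q, b, v, a), (q, b, x, p)}
Natural join on A: {(a, b, n, p, 22, c), (a, b, x, p, 22, y), (d, m, d, u, 21, d), (d, m, t, c, 4, r), (q, b, n, p, 22, c), (q, b, x, p, 22, y)}
Selection F = u: {(d, m, d, u, 21, d)}
π_{F, A} gives {(u, d)}.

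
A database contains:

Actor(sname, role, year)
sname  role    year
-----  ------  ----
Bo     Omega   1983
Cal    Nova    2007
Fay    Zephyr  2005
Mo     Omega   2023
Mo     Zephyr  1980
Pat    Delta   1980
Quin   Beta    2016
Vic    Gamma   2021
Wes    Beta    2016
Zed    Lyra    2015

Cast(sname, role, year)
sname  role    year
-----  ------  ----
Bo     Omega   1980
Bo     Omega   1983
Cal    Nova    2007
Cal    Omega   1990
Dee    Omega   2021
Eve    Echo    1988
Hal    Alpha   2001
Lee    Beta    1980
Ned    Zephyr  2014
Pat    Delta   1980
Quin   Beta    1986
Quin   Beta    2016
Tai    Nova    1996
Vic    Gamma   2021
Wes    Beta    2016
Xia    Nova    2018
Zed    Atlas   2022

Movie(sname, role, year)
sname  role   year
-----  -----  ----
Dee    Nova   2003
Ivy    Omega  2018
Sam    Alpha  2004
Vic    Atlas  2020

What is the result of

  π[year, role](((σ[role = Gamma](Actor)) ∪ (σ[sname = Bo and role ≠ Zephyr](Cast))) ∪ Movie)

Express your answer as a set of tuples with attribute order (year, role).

Selection role = Gamma: {(Vic, Gamma, 2021)}
Selection sname = Bo and role ≠ Zephyr: {(Bo, Omega, 1980), (Bo, Omega, 1983)}
Taking the union: {(Bo, Omega, 1980), (Bo, Omega, 1983), (Vic, Gamma, 2021)}
Taking the union: {(Bo, Omega, 1980), (Bo, Omega, 1983), (Dee, Nova, 2003), (Ivy, Omega, 2018), (Sam, Alpha, 2004), (Vic, Atlas, 2020), (Vic, Gamma, 2021)}
π_{year, role} gives {(1980, Omega), (1983, Omega), (2003, Nova), (2004, Alpha), (2018, Omega), (2020, Atlas), (2021, Gamma)}.

{(1980, Omega), (1983, Omega), (2003, Nova), (2004, Alpha), (2018, Omega), (2020, Atlas), (2021, Gamma)}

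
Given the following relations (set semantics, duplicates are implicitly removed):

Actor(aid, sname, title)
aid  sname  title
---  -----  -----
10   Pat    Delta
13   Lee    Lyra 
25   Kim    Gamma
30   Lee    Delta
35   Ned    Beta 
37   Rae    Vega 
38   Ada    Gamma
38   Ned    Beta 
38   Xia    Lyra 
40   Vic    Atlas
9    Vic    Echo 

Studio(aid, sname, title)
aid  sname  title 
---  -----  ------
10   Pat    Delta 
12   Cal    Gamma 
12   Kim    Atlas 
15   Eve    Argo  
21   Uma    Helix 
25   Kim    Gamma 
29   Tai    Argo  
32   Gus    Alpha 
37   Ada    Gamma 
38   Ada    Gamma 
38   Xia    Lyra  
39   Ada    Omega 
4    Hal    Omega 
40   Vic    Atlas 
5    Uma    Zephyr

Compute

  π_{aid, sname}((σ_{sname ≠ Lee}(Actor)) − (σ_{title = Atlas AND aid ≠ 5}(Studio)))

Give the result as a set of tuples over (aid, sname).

{(10, Pat), (25, Kim), (35, Ned), (37, Rae), (38, Ada), (38, Ned), (38, Xia), (9, Vic)}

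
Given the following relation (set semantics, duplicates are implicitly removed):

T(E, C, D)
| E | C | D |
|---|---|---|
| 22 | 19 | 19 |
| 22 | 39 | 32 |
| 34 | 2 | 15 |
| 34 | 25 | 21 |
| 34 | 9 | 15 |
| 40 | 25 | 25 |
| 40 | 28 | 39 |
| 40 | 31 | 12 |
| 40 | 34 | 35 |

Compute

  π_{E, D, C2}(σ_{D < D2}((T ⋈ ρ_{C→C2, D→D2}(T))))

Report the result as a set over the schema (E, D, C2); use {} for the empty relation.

ρ[C→C2, D→D2]: schema becomes (E, C2, D2); tuples unchanged.
Natural join on E: {(22, 19, 19, 19, 19), (22, 19, 19, 39, 32), (22, 39, 32, 19, 19), (22, 39, 32, 39, 32), (34, 2, 15, 2, 15), (34, 2, 15, 25, 21), (34, 2, 15, 9, 15), (34, 25, 21, 2, 15), (34, 25, 21, 25, 21), (34, 25, 21, 9, 15), (34, 9, 15, 2, 15), (34, 9, 15, 25, 21), (34, 9, 15, 9, 15), (40, 25, 25, 25, 25), (40, 25, 25, 28, 39), (40, 25, 25, 31, 12), (40, 25, 25, 34, 35), (40, 28, 39, 25, 25), (40, 28, 39, 28, 39), (40, 28, 39, 31, 12), (40, 28, 39, 34, 35), (40, 31, 12, 25, 25), (40, 31, 12, 28, 39), (40, 31, 12, 31, 12), (40, 31, 12, 34, 35), (40, 34, 35, 25, 25), (40, 34, 35, 28, 39), (40, 34, 35, 31, 12), (40, 34, 35, 34, 35)}
Apply σ_{D < D2}; surviving tuples: {(22, 19, 19, 39, 32), (34, 2, 15, 25, 21), (34, 9, 15, 25, 21), (40, 25, 25, 28, 39), (40, 25, 25, 34, 35), (40, 31, 12, 25, 25), (40, 31, 12, 28, 39), (40, 31, 12, 34, 35), (40, 34, 35, 28, 39)}
π[E, D, C2]: project onto (E, D, C2) (1 duplicate(s) eliminated) → {(22, 19, 39), (34, 15, 25), (40, 12, 25), (40, 12, 28), (40, 12, 34), (40, 25, 28), (40, 25, 34), (40, 35, 28)}

{(22, 19, 39), (34, 15, 25), (40, 12, 25), (40, 12, 28), (40, 12, 34), (40, 25, 28), (40, 25, 34), (40, 35, 28)}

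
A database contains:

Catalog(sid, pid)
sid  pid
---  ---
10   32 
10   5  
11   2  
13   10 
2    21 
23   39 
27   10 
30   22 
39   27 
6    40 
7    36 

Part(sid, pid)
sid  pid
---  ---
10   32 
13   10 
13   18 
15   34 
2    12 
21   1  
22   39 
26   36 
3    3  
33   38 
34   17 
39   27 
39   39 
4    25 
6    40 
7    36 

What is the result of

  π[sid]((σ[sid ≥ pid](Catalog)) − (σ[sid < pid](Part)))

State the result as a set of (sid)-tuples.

{10, 11, 13, 27, 30, 39}

Apply σ_{sid ≥ pid}; surviving tuples: {(10, 5), (11, 2), (13, 10), (27, 10), (30, 22), (39, 27)}
Apply σ_{sid < pid}; surviving tuples: {(10, 32), (13, 18), (15, 34), (2, 12), (22, 39), (26, 36), (33, 38), (4, 25), (6, 40), (7, 36)}
Difference: {(10, 5), (11, 2), (13, 10), (27, 10), (30, 22), (39, 27)} with {(10, 32), (13, 18), (15, 34), (2, 12), (22, 39), (26, 36), (33, 38), (4, 25), (6, 40), (7, 36)} → {(10, 5), (11, 2), (13, 10), (27, 10), (30, 22), (39, 27)}
Projecting to sid: {10, 11, 13, 27, 30, 39}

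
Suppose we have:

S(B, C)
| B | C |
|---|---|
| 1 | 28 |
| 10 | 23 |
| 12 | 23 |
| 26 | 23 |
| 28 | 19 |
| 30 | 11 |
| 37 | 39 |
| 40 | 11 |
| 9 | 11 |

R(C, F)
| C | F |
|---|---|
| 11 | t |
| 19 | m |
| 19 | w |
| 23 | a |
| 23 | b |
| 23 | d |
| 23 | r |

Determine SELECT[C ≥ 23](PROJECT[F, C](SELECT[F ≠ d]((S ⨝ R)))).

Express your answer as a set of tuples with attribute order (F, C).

{(a, 23), (b, 23), (r, 23)}

S ⋈ R (natural join on C): {(10, 23, a), (10, 23, b), (10, 23, d), (10, 23, r), (12, 23, a), (12, 23, b), (12, 23, d), (12, 23, r), (26, 23, a), (26, 23, b), (26, 23, d), (26, 23, r), (28, 19, m), (28, 19, w), (30, 11, t), (40, 11, t), (9, 11, t)}
Apply σ_{F ≠ d}; surviving tuples: {(10, 23, a), (10, 23, b), (10, 23, r), (12, 23, a), (12, 23, b), (12, 23, r), (26, 23, a), (26, 23, b), (26, 23, r), (28, 19, m), (28, 19, w), (30, 11, t), (40, 11, t), (9, 11, t)}
Keep only column(s) F, C (8 duplicate(s) eliminated): {(a, 23), (b, 23), (m, 19), (r, 23), (t, 11), (w, 19)}
Apply σ_{C ≥ 23}; surviving tuples: {(a, 23), (b, 23), (r, 23)}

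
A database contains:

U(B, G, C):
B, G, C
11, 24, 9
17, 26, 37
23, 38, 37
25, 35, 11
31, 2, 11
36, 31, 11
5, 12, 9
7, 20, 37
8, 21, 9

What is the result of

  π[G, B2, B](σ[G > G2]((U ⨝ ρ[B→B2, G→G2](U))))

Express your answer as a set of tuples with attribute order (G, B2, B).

ρ[B→B2, G→G2]: schema becomes (B2, G2, C); tuples unchanged.
Natural join on C: {(11, 24, 9, 11, 24), (11, 24, 9, 5, 12), (11, 24, 9, 8, 21), (17, 26, 37, 17, 26), (17, 26, 37, 23, 38), (17, 26, 37, 7, 20), (23, 38, 37, 17, 26), (23, 38, 37, 23, 38), (23, 38, 37, 7, 20), (25, 35, 11, 25, 35), (25, 35, 11, 31, 2), (25, 35, 11, 36, 31), (31, 2, 11, 25, 35), (31, 2, 11, 31, 2), (31, 2, 11, 36, 31), (36, 31, 11, 25, 35), (36, 31, 11, 31, 2), (36, 31, 11, 36, 31), (5, 12, 9, 11, 24), (5, 12, 9, 5, 12), (5, 12, 9, 8, 21), (7, 20, 37, 17, 26), (7, 20, 37, 23, 38), (7, 20, 37, 7, 20), (8, 21, 9, 11, 24), (8, 21, 9, 5, 12), (8, 21, 9, 8, 21)}
Apply σ_{G > G2}; surviving tuples: {(11, 24, 9, 5, 12), (11, 24, 9, 8, 21), (17, 26, 37, 7, 20), (23, 38, 37, 17, 26), (23, 38, 37, 7, 20), (25, 35, 11, 31, 2), (25, 35, 11, 36, 31), (36, 31, 11, 31, 2), (8, 21, 9, 5, 12)}
Projecting to G, B2, B: {(21, 5, 8), (24, 5, 11), (24, 8, 11), (26, 7, 17), (31, 31, 36), (35, 31, 25), (35, 36, 25), (38, 17, 23), (38, 7, 23)}

{(21, 5, 8), (24, 5, 11), (24, 8, 11), (26, 7, 17), (31, 31, 36), (35, 31, 25), (35, 36, 25), (38, 17, 23), (38, 7, 23)}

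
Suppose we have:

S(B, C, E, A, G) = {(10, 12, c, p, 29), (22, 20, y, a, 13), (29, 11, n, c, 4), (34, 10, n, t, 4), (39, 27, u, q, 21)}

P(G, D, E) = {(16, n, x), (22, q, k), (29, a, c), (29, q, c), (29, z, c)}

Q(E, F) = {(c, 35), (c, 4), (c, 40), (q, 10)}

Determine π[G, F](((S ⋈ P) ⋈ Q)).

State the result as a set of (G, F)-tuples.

{(29, 35), (29, 4), (29, 40)}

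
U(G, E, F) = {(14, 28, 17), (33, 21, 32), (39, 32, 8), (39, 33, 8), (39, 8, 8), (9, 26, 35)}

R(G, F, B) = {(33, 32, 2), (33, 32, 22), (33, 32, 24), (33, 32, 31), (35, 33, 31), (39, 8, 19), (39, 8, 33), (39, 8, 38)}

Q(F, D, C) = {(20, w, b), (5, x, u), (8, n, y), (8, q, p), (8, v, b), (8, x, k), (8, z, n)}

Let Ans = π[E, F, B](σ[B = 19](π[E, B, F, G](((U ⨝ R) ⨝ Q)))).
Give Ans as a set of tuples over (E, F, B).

Joining U and R on G, F yields {(33, 21, 32, 2), (33, 21, 32, 22), (33, 21, 32, 24), (33, 21, 32, 31), (39, 32, 8, 19), (39, 32, 8, 33), (39, 32, 8, 38), (39, 33, 8, 19), (39, 33, 8, 33), (39, 33, 8, 38), (39, 8, 8, 19), (39, 8, 8, 33), (39, 8, 8, 38)}.
Joining (U ⨝ R) and Q on F yields {(39, 32, 8, 19, n, y), (39, 32, 8, 19, q, p), (39, 32, 8, 19, v, b), (39, 32, 8, 19, x, k), (39, 32, 8, 19, z, n), (39, 32, 8, 33, n, y), (39, 32, 8, 33, q, p), (39, 32, 8, 33, v, b), (39, 32, 8, 33, x, k), (39, 32, 8, 33, z, n), (39, 32, 8, 38, n, y), (39, 32, 8, 38, q, p), (39, 32, 8, 38, v, b), (39, 32, 8, 38, x, k), (39, 32, 8, 38, z, n), (39, 33, 8, 19, n, y), (39, 33, 8, 19, q, p), (39, 33, 8, 19, v, b), (39, 33, 8, 19, x, k), (39, 33, 8, 19, z, n), (39, 33, 8, 33, n, y), (39, 33, 8, 33, q, p), (39, 33, 8, 33, v, b), (39, 33, 8, 33, x, k), (39, 33, 8, 33, z, n), (39, 33, 8, 38, n, y), (39, 33, 8, 38, q, p), (39, 33, 8, 38, v, b), (39, 33, 8, 38, x, k), (39, 33, 8, 38, z, n), (39, 8, 8, 19, n, y), (39, 8, 8, 19, q, p), (39, 8, 8, 19, v, b), (39, 8, 8, 19, x, k), (39, 8, 8, 19, z, n), (39, 8, 8, 33, n, y), (39, 8, 8, 33, q, p), (39, 8, 8, 33, v, b), (39, 8, 8, 33, x, k), (39, 8, 8, 33, z, n), (39, 8, 8, 38, n, y), (39, 8, 8, 38, q, p), (39, 8, 8, 38, v, b), (39, 8, 8, 38, x, k), (39, 8, 8, 38, z, n)}.
Projecting to E, B, F, G (36 duplicate(s) eliminated): {(32, 19, 8, 39), (32, 33, 8, 39), (32, 38, 8, 39), (33, 19, 8, 39), (33, 33, 8, 39), (33, 38, 8, 39), (8, 19, 8, 39), (8, 33, 8, 39), (8, 38, 8, 39)}
Apply σ_{B = 19}; surviving tuples: {(32, 19, 8, 39), (33, 19, 8, 39), (8, 19, 8, 39)}
Projecting to E, F, B: {(32, 8, 19), (33, 8, 19), (8, 8, 19)}

{(32, 8, 19), (33, 8, 19), (8, 8, 19)}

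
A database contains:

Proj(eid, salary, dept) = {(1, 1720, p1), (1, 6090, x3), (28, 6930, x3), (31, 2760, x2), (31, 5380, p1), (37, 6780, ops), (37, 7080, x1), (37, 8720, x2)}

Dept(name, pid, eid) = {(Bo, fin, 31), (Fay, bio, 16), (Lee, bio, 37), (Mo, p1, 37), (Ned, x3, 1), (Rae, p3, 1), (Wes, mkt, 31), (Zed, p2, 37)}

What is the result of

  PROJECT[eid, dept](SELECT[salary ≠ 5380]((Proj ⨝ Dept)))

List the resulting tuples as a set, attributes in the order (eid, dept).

{(1, p1), (1, x3), (31, x2), (37, ops), (37, x1), (37, x2)}

Proj ⋈ Dept (natural join on eid): {(1, 1720, p1, Ned, x3), (1, 1720, p1, Rae, p3), (1, 6090, x3, Ned, x3), (1, 6090, x3, Rae, p3), (31, 2760, x2, Bo, fin), (31, 2760, x2, Wes, mkt), (31, 5380, p1, Bo, fin), (31, 5380, p1, Wes, mkt), (37, 6780, ops, Lee, bio), (37, 6780, ops, Mo, p1), (37, 6780, ops, Zed, p2), (37, 7080, x1, Lee, bio), (37, 7080, x1, Mo, p1), (37, 7080, x1, Zed, p2), (37, 8720, x2, Lee, bio), (37, 8720, x2, Mo, p1), (37, 8720, x2, Zed, p2)}
Selection salary ≠ 5380: {(1, 1720, p1, Ned, x3), (1, 1720, p1, Rae, p3), (1, 6090, x3, Ned, x3), (1, 6090, x3, Rae, p3), (31, 2760, x2, Bo, fin), (31, 2760, x2, Wes, mkt), (37, 6780, ops, Lee, bio), (37, 6780, ops, Mo, p1), (37, 6780, ops, Zed, p2), (37, 7080, x1, Lee, bio), (37, 7080, x1, Mo, p1), (37, 7080, x1, Zed, p2), (37, 8720, x2, Lee, bio), (37, 8720, x2, Mo, p1), (37, 8720, x2, Zed, p2)}
π[eid, dept]: project onto (eid, dept) (9 duplicate(s) eliminated) → {(1, p1), (1, x3), (31, x2), (37, ops), (37, x1), (37, x2)}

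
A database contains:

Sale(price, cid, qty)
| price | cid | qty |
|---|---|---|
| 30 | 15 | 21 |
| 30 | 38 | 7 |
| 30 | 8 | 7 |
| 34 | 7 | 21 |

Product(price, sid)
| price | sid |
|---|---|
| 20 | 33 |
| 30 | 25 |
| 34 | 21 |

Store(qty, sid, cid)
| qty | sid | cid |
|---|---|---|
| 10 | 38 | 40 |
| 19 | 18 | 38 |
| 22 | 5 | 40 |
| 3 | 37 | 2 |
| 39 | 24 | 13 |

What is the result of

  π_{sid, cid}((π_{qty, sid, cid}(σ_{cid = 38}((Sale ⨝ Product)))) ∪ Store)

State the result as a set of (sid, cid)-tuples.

Sale ⋈ Product (natural join on price): {(30, 15, 21, 25), (30, 38, 7, 25), (30, 8, 7, 25), (34, 7, 21, 21)}
Apply σ_{cid = 38}; surviving tuples: {(30, 38, 7, 25)}
Keep only column(s) qty, sid, cid: {(7, 25, 38)}
Set union of the two operands is {(10, 38, 40), (19, 18, 38), (22, 5, 40), (3, 37, 2), (39, 24, 13), (7, 25, 38)}.
Keep only column(s) sid, cid: {(18, 38), (24, 13), (25, 38), (37, 2), (38, 40), (5, 40)}

{(18, 38), (24, 13), (25, 38), (37, 2), (38, 40), (5, 40)}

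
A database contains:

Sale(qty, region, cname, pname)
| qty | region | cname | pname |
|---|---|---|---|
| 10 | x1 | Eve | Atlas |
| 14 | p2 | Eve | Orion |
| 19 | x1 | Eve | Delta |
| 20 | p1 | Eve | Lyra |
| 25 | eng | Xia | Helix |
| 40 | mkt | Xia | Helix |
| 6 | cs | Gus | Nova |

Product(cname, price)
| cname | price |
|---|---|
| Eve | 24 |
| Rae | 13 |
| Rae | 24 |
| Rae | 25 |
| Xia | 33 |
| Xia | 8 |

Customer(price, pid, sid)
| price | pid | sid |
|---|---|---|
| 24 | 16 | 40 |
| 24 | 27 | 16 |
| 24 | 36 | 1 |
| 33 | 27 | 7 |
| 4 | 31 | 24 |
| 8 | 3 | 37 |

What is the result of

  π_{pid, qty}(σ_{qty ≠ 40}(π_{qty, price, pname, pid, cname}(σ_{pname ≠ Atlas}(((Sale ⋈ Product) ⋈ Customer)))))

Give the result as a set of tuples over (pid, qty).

Joining Sale and Product on cname yields {(10, x1, Eve, Atlas, 24), (14, p2, Eve, Orion, 24), (19, x1, Eve, Delta, 24), (20, p1, Eve, Lyra, 24), (25, eng, Xia, Helix, 33), (25, eng, Xia, Helix, 8), (40, mkt, Xia, Helix, 33), (40, mkt, Xia, Helix, 8)}.
Joining (Sale ⋈ Product) and Customer on price yields {(10, x1, Eve, Atlas, 24, 16, 40), (10, x1, Eve, Atlas, 24, 27, 16), (10, x1, Eve, Atlas, 24, 36, 1), (14, p2, Eve, Orion, 24, 16, 40), (14, p2, Eve, Orion, 24, 27, 16), (14, p2, Eve, Orion, 24, 36, 1), (19, x1, Eve, Delta, 24, 16, 40), (19, x1, Eve, Delta, 24, 27, 16), (19, x1, Eve, Delta, 24, 36, 1), (20, p1, Eve, Lyra, 24, 16, 40), (20, p1, Eve, Lyra, 24, 27, 16), (20, p1, Eve, Lyra, 24, 36, 1), (25, eng, Xia, Helix, 33, 27, 7), (25, eng, Xia, Helix, 8, 3, 37), (40, mkt, Xia, Helix, 33, 27, 7), (40, mkt, Xia, Helix, 8, 3, 37)}.
σ[pname ≠ Atlas]: keep tuples satisfying pname ≠ Atlas → {(14, p2, Eve, Orion, 24, 16, 40), (14, p2, Eve, Orion, 24, 27, 16), (14, p2, Eve, Orion, 24, 36, 1), (19, x1, Eve, Delta, 24, 16, 40), (19, x1, Eve, Delta, 24, 27, 16), (19, x1, Eve, Delta, 24, 36, 1), (20, p1, Eve, Lyra, 24, 16, 40), (20, p1, Eve, Lyra, 24, 27, 16), (20, p1, Eve, Lyra, 24, 36, 1), (25, eng, Xia, Helix, 33, 27, 7), (25, eng, Xia, Helix, 8, 3, 37), (40, mkt, Xia, Helix, 33, 27, 7), (40, mkt, Xia, Helix, 8, 3, 37)}
Keep only column(s) qty, price, pname, pid, cname: {(14, 24, Orion, 16, Eve), (14, 24, Orion, 27, Eve), (14, 24, Orion, 36, Eve), (19, 24, Delta, 16, Eve), (19, 24, Delta, 27, Eve), (19, 24, Delta, 36, Eve), (20, 24, Lyra, 16, Eve), (20, 24, Lyra, 27, Eve), (20, 24, Lyra, 36, Eve), (25, 33, Helix, 27, Xia), (25, 8, Helix, 3, Xia), (40, 33, Helix, 27, Xia), (40, 8, Helix, 3, Xia)}
σ[qty ≠ 40]: keep tuples satisfying qty ≠ 40 → {(14, 24, Orion, 16, Eve), (14, 24, Orion, 27, Eve), (14, 24, Orion, 36, Eve), (19, 24, Delta, 16, Eve), (19, 24, Delta, 27, Eve), (19, 24, Delta, 36, Eve), (20, 24, Lyra, 16, Eve), (20, 24, Lyra, 27, Eve), (20, 24, Lyra, 36, Eve), (25, 33, Helix, 27, Xia), (25, 8, Helix, 3, Xia)}
Keep only column(s) pid, qty: {(16, 14), (16, 19), (16, 20), (27, 14), (27, 19), (27, 20), (27, 25), (3, 25), (36, 14), (36, 19), (36, 20)}

{(16, 14), (16, 19), (16, 20), (27, 14), (27, 19), (27, 20), (27, 25), (3, 25), (36, 14), (36, 19), (36, 20)}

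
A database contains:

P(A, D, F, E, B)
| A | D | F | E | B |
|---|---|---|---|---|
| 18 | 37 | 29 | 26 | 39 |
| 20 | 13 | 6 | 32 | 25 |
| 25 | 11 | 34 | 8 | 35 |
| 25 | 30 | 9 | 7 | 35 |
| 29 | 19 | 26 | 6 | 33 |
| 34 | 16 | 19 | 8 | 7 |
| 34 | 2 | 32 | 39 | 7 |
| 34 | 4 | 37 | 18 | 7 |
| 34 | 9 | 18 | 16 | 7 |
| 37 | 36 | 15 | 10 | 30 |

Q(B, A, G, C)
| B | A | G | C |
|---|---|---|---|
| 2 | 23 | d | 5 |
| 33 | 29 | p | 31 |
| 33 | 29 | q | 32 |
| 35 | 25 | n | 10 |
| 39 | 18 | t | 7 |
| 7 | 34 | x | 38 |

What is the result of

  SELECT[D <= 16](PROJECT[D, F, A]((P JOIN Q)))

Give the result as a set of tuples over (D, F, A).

P ⋈ Q (natural join on A, B): {(18, 37, 29, 26, 39, t, 7), (25, 11, 34, 8, 35, n, 10), (25, 30, 9, 7, 35, n, 10), (29, 19, 26, 6, 33, p, 31), (29, 19, 26, 6, 33, q, 32), (34, 16, 19, 8, 7, x, 38), (34, 2, 32, 39, 7, x, 38), (34, 4, 37, 18, 7, x, 38), (34, 9, 18, 16, 7, x, 38)}
π[D, F, A]: project onto (D, F, A) (1 duplicate(s) eliminated) → {(11, 34, 25), (16, 19, 34), (19, 26, 29), (2, 32, 34), (30, 9, 25), (37, 29, 18), (4, 37, 34), (9, 18, 34)}
Selection D <= 16: {(11, 34, 25), (16, 19, 34), (2, 32, 34), (4, 37, 34), (9, 18, 34)}

{(11, 34, 25), (16, 19, 34), (2, 32, 34), (4, 37, 34), (9, 18, 34)}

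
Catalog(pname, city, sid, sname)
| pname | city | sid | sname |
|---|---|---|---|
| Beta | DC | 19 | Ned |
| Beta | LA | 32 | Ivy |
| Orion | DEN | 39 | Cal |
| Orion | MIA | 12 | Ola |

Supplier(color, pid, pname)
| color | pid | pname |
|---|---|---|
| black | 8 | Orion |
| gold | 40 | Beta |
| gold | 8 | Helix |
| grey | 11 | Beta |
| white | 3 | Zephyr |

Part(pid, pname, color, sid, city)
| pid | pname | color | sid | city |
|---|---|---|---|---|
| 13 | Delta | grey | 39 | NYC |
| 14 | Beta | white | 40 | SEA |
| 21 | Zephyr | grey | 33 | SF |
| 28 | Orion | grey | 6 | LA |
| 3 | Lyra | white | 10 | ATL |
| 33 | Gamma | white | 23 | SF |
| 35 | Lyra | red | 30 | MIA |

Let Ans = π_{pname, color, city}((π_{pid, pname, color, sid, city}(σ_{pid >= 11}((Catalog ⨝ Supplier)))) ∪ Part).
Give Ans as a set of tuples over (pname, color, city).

Catalog ⋈ Supplier (natural join on pname): {(Beta, DC, 19, Ned, gold, 40), (Beta, DC, 19, Ned, grey, 11), (Beta, LA, 32, Ivy, gold, 40), (Beta, LA, 32, Ivy, grey, 11), (Orion, DEN, 39, Cal, black, 8), (Orion, MIA, 12, Ola, black, 8)}
Apply σ_{pid >= 11}; surviving tuples: {(Beta, DC, 19, Ned, gold, 40), (Beta, DC, 19, Ned, grey, 11), (Beta, LA, 32, Ivy, gold, 40), (Beta, LA, 32, Ivy, grey, 11)}
π[pid, pname, color, sid, city]: project onto (pid, pname, color, sid, city) → {(11, Beta, grey, 19, DC), (11, Beta, grey, 32, LA), (40, Beta, gold, 19, DC), (40, Beta, gold, 32, LA)}
Union: {(11, Beta, grey, 19, DC), (11, Beta, grey, 32, LA), (40, Beta, gold, 19, DC), (40, Beta, gold, 32, LA)} with {(13, Delta, grey, 39, NYC), (14, Beta, white, 40, SEA), (21, Zephyr, grey, 33, SF), (28, Orion, grey, 6, LA), (3, Lyra, white, 10, ATL), (33, Gamma, white, 23, SF), (35, Lyra, red, 30, MIA)} → {(11, Beta, grey, 19, DC), (11, Beta, grey, 32, LA), (13, Delta, grey, 39, NYC), (14, Beta, white, 40, SEA), (21, Zephyr, grey, 33, SF), (28, Orion, grey, 6, LA), (3, Lyra, white, 10, ATL), (33, Gamma, white, 23, SF), (35, Lyra, red, 30, MIA), (40, Beta, gold, 19, DC), (40, Beta, gold, 32, LA)}
π[pname, color, city]: project onto (pname, color, city) → {(Beta, gold, DC), (Beta, gold, LA), (Beta, grey, DC), (Beta, grey, LA), (Beta, white, SEA), (Delta, grey, NYC), (Gamma, white, SF), (Lyra, red, MIA), (Lyra, white, ATL), (Orion, grey, LA), (Zephyr, grey, SF)}

{(Beta, gold, DC), (Beta, gold, LA), (Beta, grey, DC), (Beta, grey, LA), (Beta, white, SEA), (Delta, grey, NYC), (Gamma, white, SF), (Lyra, red, MIA), (Lyra, white, ATL), (Orion, grey, LA), (Zephyr, grey, SF)}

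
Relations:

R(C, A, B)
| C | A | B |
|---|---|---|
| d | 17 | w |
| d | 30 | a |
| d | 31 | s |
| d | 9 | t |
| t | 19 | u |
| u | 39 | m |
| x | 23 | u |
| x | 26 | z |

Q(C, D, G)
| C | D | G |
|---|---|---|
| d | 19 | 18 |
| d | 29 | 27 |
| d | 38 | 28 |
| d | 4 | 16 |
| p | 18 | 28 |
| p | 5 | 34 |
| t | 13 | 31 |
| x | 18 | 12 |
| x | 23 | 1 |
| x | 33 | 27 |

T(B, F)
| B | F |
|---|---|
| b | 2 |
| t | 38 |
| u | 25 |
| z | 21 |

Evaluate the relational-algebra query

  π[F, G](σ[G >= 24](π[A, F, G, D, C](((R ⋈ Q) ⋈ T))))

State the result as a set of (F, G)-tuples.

{(21, 27), (25, 27), (25, 31), (38, 27), (38, 28)}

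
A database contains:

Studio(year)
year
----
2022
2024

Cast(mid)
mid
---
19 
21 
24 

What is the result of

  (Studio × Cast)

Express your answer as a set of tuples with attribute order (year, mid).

{(2022, 19), (2022, 21), (2022, 24), (2024, 19), (2024, 21), (2024, 24)}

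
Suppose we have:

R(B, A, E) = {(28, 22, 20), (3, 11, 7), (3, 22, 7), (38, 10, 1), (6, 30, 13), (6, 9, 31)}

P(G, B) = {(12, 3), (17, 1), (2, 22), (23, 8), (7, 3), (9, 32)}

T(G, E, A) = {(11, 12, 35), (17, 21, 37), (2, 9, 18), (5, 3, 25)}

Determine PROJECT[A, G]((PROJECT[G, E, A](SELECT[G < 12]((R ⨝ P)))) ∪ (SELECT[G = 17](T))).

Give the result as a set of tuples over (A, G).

R ⋈ P (natural join on B): {(3, 11, 7, 12), (3, 11, 7, 7), (3, 22, 7, 12), (3, 22, 7, 7)}
Apply σ_{G < 12}; surviving tuples: {(3, 11, 7, 7), (3, 22, 7, 7)}
π[G, E, A]: project onto (G, E, A) → {(7, 7, 11), (7, 7, 22)}
Apply σ_{G = 17}; surviving tuples: {(17, 21, 37)}
Taking the union: {(17, 21, 37), (7, 7, 11), (7, 7, 22)}
π[A, G]: project onto (A, G) → {(11, 7), (22, 7), (37, 17)}

{(11, 7), (22, 7), (37, 17)}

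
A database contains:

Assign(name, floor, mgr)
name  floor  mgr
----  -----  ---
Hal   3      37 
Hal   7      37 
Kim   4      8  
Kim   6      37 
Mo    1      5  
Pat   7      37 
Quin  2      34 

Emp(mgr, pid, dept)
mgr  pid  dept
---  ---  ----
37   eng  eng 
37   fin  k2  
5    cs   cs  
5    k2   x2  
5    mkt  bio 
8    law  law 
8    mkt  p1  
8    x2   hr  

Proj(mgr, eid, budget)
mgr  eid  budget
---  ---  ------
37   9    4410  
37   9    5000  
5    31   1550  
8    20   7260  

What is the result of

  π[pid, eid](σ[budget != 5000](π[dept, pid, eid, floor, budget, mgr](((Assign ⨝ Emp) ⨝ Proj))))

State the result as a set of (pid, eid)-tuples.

Natural join on mgr: {(Hal, 3, 37, eng, eng), (Hal, 3, 37, fin, k2), (Hal, 7, 37, eng, eng), (Hal, 7, 37, fin, k2), (Kim, 4, 8, law, law), (Kim, 4, 8, mkt, p1), (Kim, 4, 8, x2, hr), (Kim, 6, 37, eng, eng), (Kim, 6, 37, fin, k2), (Mo, 1, 5, cs, cs), (Mo, 1, 5, k2, x2), (Mo, 1, 5, mkt, bio), (Pat, 7, 37, eng, eng), (Pat, 7, 37, fin, k2)}
Natural join on mgr: {(Hal, 3, 37, eng, eng, 9, 4410), (Hal, 3, 37, eng, eng, 9, 5000), (Hal, 3, 37, fin, k2, 9, 4410), (Hal, 3, 37, fin, k2, 9, 5000), (Hal, 7, 37, eng, eng, 9, 4410), (Hal, 7, 37, eng, eng, 9, 5000), (Hal, 7, 37, fin, k2, 9, 4410), (Hal, 7, 37, fin, k2, 9, 5000), (Kim, 4, 8, law, law, 20, 7260), (Kim, 4, 8, mkt, p1, 20, 7260), (Kim, 4, 8, x2, hr, 20, 7260), (Kim, 6, 37, eng, eng, 9, 4410), (Kim, 6, 37, eng, eng, 9, 5000), (Kim, 6, 37, fin, k2, 9, 4410), (Kim, 6, 37, fin, k2, 9, 5000), (Mo, 1, 5, cs, cs, 31, 1550), (Mo, 1, 5, k2, x2, 31, 1550), (Mo, 1, 5, mkt, bio, 31, 1550), (Pat, 7, 37, eng, eng, 9, 4410), (Pat, 7, 37, eng, eng, 9, 5000), (Pat, 7, 37, fin, k2, 9, 4410), (Pat, 7, 37, fin, k2, 9, 5000)}
π_{dept, pid, eid, floor, budget, mgr} gives {(bio, mkt, 31, 1, 1550, 5), (cs, cs, 31, 1, 1550, 5), (eng, eng, 9, 3, 4410, 37), (eng, eng, 9, 3, 5000, 37), (eng, eng, 9, 6, 4410, 37), (eng, eng, 9, 6, 5000, 37), (eng, eng, 9, 7, 4410, 37), (eng, eng, 9, 7, 5000, 37), (hr, x2, 20, 4, 7260, 8), (k2, fin, 9, 3, 4410, 37), (k2, fin, 9, 3, 5000, 37), (k2, fin, 9, 6, 4410, 37), (k2, fin, 9, 6, 5000, 37), (k2, fin, 9, 7, 4410, 37), (k2, fin, 9, 7, 5000, 37), (law, law, 20, 4, 7260, 8), (p1, mkt, 20, 4, 7260, 8), (x2, k2, 31, 1, 1550, 5)} (4 duplicate(s) eliminated).
Selection budget != 5000: {(bio, mkt, 31, 1, 1550, 5), (cs, cs, 31, 1, 1550, 5), (eng, eng, 9, 3, 4410, 37), (eng, eng, 9, 6, 4410, 37), (eng, eng, 9, 7, 4410, 37), (hr, x2, 20, 4, 7260, 8), (k2, fin, 9, 3, 4410, 37), (k2, fin, 9, 6, 4410, 37), (k2, fin, 9, 7, 4410, 37), (law, law, 20, 4, 7260, 8), (p1, mkt, 20, 4, 7260, 8), (x2, k2, 31, 1, 1550, 5)}
π_{pid, eid} gives {(cs, 31), (eng, 9), (fin, 9), (k2, 31), (law, 20), (mkt, 20), (mkt, 31), (x2, 20)} (4 duplicate(s) eliminated).

{(cs, 31), (eng, 9), (fin, 9), (k2, 31), (law, 20), (mkt, 20), (mkt, 31), (x2, 20)}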